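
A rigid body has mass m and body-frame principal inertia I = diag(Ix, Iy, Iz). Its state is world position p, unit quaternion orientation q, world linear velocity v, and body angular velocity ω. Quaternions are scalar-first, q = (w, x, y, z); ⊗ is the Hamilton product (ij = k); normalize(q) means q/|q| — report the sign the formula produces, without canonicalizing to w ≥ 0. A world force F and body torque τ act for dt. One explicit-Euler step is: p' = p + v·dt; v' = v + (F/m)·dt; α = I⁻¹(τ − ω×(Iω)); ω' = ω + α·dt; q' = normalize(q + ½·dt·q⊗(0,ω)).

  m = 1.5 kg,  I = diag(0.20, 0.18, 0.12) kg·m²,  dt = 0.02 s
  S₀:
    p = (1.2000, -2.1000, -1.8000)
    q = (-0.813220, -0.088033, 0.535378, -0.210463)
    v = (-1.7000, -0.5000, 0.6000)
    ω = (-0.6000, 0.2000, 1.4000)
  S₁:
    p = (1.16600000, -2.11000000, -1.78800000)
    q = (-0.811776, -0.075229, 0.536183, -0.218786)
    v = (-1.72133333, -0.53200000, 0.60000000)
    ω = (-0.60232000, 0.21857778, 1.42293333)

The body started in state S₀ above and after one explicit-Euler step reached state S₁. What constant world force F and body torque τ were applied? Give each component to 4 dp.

F = (-1.6000, -2.4000, 0.0000)
τ = (-0.0400, 0.1000, 0.1400)

velocity change Δv = (-0.02133333, -0.03200000, 0.00000000)
F = m·Δv/dt = (-1.6000, -2.4000, 0.0000)
rate change Δω = (-0.00232000, 0.01857778, 0.02293333)
ω₀×(Iω₀) = (-0.0168, -0.0672, 0.0024)
applied torque τ = (-0.0400, 0.1000, 0.1400)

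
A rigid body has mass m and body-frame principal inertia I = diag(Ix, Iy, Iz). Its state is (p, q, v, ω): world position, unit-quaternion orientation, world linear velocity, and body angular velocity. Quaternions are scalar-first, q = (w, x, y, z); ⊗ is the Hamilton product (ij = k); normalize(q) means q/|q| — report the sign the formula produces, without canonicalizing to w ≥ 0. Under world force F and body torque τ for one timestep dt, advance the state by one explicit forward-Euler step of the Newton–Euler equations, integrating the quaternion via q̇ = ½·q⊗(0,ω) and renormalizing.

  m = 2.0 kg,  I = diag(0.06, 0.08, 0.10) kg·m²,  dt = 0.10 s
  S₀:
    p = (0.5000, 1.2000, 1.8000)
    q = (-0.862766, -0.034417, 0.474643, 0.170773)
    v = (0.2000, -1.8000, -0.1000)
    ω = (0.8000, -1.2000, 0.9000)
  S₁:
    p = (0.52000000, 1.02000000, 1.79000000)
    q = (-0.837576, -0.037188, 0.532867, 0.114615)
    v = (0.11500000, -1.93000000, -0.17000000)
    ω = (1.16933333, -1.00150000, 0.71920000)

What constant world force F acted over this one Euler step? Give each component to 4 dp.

F = (-1.7000, -2.6000, -1.4000)

v₁ − v₀ = (-0.08500000, -0.13000000, -0.07000000)
applied force F = (-1.7000, -2.6000, -1.4000)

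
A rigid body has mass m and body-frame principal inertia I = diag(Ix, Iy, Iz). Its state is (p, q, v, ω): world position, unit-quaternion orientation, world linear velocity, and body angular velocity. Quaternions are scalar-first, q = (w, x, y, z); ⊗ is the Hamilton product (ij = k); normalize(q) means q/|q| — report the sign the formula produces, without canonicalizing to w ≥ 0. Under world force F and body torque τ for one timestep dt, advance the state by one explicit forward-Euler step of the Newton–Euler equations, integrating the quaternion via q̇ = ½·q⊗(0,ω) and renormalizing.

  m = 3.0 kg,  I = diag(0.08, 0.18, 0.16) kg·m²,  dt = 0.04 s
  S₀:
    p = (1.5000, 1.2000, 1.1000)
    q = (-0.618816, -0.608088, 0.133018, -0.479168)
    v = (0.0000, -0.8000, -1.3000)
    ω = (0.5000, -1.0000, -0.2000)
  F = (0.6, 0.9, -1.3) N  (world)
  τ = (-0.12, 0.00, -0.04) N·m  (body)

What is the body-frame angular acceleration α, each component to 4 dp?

α = (-1.4500, -0.0444, 0.0625)

ω×(Iω) gyroscopic = (-0.0040, 0.0080, -0.0500)
(τ − ω×Iω)/I = (-1.4500, -0.0444, 0.0625)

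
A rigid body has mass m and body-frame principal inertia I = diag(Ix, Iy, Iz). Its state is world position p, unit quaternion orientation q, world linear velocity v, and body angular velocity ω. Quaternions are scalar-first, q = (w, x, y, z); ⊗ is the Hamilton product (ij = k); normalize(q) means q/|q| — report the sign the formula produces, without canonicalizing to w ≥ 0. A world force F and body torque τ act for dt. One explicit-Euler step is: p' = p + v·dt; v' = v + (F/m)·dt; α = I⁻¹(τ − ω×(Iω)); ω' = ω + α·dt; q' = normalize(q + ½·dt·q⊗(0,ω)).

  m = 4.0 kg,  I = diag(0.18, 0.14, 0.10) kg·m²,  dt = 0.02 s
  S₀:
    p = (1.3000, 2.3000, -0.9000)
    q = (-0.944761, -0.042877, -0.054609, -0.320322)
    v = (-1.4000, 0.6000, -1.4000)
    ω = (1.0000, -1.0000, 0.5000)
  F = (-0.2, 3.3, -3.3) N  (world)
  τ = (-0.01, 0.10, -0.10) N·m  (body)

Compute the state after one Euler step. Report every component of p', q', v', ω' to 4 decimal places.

p' = (1.2720, 2.3120, -0.9280)
q' = (-0.9432, -0.0558, -0.0481, -0.3240)
v' = (-1.4010, 0.6165, -1.4165)
ω' = (0.9967, -0.9914, 0.4720)

ω×(Iω) gyroscopic = (0.0200, 0.0400, 0.0400)
α = I⁻¹(τ − ω×Iω) = (-0.1667, 0.4286, -1.4000)
new body rate ω' = (0.9967, -0.9914, 0.4720)
q⊗(0,ω) = (0.1484290, -1.2923875, 0.6458775, -0.3748945)
q + ½dt·q⊗(0,ω), renormalized = (-0.9432, -0.0558, -0.0481, -0.3240)
a = (-0.0500, 0.8250, -0.8250)
p' = p + v·dt = (1.2720, 2.3120, -0.9280)
new velocity v' = (-1.4010, 0.6165, -1.4165)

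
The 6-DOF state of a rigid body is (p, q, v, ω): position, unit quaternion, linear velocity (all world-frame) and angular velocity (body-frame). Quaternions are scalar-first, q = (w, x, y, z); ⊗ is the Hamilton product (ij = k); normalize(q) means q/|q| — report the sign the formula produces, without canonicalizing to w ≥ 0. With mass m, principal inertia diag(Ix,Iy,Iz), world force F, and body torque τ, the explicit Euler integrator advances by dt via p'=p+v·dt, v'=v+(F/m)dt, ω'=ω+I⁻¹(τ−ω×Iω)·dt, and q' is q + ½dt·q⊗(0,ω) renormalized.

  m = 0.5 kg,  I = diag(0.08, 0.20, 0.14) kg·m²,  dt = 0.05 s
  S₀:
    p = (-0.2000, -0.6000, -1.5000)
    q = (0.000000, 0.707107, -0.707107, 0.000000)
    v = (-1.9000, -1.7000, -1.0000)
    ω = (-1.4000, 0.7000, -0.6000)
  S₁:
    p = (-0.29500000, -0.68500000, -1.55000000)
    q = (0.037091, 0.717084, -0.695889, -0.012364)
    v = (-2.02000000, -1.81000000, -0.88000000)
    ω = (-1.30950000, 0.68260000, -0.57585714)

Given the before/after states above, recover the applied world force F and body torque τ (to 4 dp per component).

ω₁ − ω₀ = (0.09050000, -0.01740000, 0.02414286)
precession coupling = (0.0252, -0.0504, -0.1176)
applied torque τ = (0.1700, -0.1200, -0.0500)
velocity change Δv = (-0.12000000, -0.11000000, 0.12000000)
m·(v₁−v₀)/dt = (-1.2000, -1.1000, 1.2000)

F = (-1.2000, -1.1000, 1.2000)
τ = (0.1700, -0.1200, -0.0500)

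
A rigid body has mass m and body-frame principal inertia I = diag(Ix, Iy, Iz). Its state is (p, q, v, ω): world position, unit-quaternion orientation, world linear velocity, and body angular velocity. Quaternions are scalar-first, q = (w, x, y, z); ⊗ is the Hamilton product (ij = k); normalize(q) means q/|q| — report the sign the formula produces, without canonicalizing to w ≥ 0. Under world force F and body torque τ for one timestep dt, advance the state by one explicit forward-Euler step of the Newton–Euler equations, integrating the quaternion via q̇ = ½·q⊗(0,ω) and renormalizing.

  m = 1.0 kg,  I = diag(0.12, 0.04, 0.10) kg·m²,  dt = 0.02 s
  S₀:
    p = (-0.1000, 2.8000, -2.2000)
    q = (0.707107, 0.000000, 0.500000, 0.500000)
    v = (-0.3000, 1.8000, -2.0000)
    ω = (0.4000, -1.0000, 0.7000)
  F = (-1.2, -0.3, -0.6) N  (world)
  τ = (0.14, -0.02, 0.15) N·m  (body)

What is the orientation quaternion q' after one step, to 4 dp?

q⊗(0,ω) = (0.1500000, 1.1328428, -0.5071070, 0.2949749)
q + ½dt·q⊗(0,ω), renormalized = (0.7085, 0.0113, 0.4949, 0.5029)

q' = (0.7085, 0.0113, 0.4949, 0.5029)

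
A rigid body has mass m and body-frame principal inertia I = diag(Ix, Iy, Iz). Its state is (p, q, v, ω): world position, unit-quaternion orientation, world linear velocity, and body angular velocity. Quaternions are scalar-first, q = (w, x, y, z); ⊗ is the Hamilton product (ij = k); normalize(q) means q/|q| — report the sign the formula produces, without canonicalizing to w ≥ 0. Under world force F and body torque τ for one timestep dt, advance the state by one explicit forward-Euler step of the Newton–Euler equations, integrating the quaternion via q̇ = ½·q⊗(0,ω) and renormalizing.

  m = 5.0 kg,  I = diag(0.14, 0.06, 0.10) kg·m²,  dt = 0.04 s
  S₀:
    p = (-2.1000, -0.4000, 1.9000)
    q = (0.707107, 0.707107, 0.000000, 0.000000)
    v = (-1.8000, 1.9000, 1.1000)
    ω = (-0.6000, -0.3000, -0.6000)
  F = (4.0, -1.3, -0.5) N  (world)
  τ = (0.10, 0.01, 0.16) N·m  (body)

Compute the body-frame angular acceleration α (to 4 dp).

precession coupling ω×(Iω) = (0.0072, 0.0144, -0.0144)
(τ − ω×Iω)/I = (0.6629, -0.0733, 1.7440)

α = (0.6629, -0.0733, 1.7440)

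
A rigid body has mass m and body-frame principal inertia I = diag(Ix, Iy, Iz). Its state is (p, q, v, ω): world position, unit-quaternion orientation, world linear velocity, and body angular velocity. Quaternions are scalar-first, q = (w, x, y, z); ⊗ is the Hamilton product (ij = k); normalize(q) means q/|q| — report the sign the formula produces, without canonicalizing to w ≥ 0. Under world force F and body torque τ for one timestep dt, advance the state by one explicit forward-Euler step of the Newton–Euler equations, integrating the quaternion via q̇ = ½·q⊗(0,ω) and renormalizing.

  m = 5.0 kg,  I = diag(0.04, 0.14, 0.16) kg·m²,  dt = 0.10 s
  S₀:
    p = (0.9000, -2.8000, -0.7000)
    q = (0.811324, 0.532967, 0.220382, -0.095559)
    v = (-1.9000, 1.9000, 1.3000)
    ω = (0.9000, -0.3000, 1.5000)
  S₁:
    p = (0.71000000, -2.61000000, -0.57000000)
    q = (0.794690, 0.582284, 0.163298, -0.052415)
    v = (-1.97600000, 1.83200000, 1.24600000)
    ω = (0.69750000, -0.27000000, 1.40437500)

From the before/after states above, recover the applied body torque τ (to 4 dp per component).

τ = (-0.0900, -0.1200, -0.1800)

Δω = ω₁−ω₀ = (-0.20250000, 0.03000000, -0.09562500)
gyro term ω₀×Iω₀ = (-0.0090, -0.1620, -0.0270)
τ = I·(Δω/dt) + ω₀×(Iω₀) = (-0.0900, -0.1200, -0.1800)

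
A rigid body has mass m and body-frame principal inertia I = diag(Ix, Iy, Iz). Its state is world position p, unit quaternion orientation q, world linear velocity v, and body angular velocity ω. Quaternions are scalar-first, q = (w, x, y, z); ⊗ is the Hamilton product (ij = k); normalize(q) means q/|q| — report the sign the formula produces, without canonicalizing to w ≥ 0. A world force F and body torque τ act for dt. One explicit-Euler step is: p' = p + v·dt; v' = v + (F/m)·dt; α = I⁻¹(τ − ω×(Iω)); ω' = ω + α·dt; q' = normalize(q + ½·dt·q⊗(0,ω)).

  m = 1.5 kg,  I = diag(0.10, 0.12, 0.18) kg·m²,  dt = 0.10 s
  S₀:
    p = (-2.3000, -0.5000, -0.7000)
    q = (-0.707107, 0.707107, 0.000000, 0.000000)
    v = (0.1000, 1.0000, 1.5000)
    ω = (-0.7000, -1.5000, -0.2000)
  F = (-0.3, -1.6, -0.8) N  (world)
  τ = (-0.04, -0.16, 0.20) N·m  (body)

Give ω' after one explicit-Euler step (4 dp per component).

(τ − ω×Iω)/I = (-0.5800, -1.2400, 0.9944)
new body rate ω' = (-0.7580, -1.6240, -0.1006)

ω' = (-0.7580, -1.6240, -0.1006)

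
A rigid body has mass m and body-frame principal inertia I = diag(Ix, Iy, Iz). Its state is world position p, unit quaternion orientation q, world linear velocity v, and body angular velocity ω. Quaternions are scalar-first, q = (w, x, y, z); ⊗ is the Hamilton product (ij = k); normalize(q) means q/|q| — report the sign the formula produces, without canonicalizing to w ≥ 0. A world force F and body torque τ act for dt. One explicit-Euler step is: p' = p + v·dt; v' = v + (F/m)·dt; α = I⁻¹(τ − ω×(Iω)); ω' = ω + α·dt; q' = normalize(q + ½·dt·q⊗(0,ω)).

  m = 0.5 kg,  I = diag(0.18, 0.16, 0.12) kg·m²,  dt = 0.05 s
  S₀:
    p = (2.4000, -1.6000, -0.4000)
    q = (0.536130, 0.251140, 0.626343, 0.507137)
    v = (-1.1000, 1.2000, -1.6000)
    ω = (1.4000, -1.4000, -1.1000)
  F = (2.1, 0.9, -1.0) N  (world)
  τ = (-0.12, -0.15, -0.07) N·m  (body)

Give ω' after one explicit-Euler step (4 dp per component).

ω' = (1.3838, -1.4180, -1.1455)

gyro term ω×Iω = (-0.0616, -0.0924, 0.0392)
(τ − ω×Iω)/I = (-0.3244, -0.3600, -0.9100)
ω + α·dt = (1.3838, -1.4180, -1.1455)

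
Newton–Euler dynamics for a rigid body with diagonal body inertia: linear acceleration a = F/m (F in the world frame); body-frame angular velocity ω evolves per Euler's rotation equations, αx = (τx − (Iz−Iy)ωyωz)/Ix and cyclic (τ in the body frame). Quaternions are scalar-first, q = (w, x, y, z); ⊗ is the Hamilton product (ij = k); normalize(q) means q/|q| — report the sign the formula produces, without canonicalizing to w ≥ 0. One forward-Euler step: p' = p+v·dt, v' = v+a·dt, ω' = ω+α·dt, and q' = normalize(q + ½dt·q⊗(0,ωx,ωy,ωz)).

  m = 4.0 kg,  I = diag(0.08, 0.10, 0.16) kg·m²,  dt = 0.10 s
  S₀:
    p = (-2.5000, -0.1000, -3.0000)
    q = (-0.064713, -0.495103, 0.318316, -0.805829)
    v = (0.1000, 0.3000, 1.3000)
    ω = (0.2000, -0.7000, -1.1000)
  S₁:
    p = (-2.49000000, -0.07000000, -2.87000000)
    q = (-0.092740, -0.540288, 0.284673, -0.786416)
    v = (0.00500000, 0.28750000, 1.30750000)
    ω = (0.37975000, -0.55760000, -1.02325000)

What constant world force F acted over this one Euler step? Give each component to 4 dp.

v₁ − v₀ = (-0.09500000, -0.01250000, 0.00750000)
applied force F = (-3.8000, -0.5000, 0.3000)

F = (-3.8000, -0.5000, 0.3000)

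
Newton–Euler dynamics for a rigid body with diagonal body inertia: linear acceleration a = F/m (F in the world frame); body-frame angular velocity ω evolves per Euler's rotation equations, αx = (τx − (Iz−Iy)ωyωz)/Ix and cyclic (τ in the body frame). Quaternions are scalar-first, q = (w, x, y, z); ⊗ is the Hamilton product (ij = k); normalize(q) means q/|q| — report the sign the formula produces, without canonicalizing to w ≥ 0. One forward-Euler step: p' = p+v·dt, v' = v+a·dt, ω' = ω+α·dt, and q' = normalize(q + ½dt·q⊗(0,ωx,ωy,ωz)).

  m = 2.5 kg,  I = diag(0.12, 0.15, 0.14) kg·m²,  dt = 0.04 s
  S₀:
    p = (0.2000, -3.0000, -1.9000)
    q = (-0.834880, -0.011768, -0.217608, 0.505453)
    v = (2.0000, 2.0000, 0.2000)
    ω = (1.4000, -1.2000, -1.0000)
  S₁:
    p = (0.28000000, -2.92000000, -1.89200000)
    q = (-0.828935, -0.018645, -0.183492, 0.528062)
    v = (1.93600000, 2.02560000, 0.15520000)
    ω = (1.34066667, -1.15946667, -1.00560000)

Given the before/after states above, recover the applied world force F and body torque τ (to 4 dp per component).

velocity change Δv = (-0.06400000, 0.02560000, -0.04480000)
F = m·Δv/dt = (-4.0000, 1.6000, -2.8000)
Δω = ω₁−ω₀ = (-0.05933333, 0.04053333, -0.00560000)
precession coupling = (-0.0120, 0.0280, -0.0504)
I·α + gyro = (-0.1900, 0.1800, -0.0700)

F = (-4.0000, 1.6000, -2.8000)
τ = (-0.1900, 0.1800, -0.0700)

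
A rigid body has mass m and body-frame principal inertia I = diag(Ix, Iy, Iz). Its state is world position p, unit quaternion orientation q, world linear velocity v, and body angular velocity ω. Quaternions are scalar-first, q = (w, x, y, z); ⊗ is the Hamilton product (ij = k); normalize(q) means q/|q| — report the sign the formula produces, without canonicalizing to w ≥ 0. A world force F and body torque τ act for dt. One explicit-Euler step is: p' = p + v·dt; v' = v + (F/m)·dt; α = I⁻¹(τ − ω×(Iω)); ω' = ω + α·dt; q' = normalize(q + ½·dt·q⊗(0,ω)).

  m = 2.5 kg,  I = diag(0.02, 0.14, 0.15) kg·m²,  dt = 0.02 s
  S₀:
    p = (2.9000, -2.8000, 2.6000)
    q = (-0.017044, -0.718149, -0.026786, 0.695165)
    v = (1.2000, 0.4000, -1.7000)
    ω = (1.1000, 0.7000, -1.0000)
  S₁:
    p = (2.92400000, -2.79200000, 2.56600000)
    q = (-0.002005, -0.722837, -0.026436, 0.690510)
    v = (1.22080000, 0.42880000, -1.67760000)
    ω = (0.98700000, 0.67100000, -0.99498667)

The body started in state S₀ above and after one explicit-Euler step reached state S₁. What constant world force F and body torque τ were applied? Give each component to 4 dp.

F = (2.6000, 3.6000, 2.8000)
τ = (-0.1200, -0.0600, 0.1300)

velocity change Δv = (0.02080000, 0.02880000, 0.02240000)
m·(v₁−v₀)/dt = (2.6000, 3.6000, 2.8000)
rate change Δω = (-0.11300000, -0.02900000, 0.00501333)
ω₀×(Iω₀) = (-0.0070, 0.1430, 0.0924)
I·α + gyro = (-0.1200, -0.0600, 0.1300)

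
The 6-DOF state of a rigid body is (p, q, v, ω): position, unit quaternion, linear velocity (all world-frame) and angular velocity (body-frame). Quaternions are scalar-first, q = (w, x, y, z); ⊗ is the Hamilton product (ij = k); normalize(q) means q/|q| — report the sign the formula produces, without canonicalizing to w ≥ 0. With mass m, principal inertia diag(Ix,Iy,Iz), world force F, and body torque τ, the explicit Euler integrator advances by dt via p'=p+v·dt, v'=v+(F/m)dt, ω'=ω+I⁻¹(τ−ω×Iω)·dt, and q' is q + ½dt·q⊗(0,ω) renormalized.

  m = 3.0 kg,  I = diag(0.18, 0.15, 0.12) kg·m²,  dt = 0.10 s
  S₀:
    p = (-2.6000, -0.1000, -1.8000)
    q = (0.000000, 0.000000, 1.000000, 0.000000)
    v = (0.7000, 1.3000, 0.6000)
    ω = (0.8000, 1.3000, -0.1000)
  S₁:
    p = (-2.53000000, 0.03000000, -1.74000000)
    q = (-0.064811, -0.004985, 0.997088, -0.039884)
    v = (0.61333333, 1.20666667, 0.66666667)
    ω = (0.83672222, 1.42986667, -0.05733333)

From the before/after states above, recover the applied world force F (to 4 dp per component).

Δv = v₁−v₀ = (-0.08666667, -0.09333333, 0.06666667)
m·(v₁−v₀)/dt = (-2.6000, -2.8000, 2.0000)

F = (-2.6000, -2.8000, 2.0000)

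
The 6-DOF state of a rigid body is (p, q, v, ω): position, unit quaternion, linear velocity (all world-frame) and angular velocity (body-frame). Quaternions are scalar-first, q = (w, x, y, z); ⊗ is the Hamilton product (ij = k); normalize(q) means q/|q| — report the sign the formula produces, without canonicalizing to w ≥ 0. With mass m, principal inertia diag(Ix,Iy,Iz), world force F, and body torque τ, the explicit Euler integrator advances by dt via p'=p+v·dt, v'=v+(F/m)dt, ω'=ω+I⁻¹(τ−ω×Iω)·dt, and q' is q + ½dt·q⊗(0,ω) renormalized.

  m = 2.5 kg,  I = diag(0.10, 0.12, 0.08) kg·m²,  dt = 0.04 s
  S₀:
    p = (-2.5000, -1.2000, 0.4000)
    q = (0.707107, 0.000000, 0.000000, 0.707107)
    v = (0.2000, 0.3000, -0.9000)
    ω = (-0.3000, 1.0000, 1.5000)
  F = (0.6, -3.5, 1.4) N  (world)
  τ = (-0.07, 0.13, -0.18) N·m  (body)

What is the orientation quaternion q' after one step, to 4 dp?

q' = (0.6854, -0.0184, 0.0099, 0.7278)

Hamilton product q⊗(0,ω) = (-1.0606605, -0.9192391, 0.4949749, 1.0606605)
q' = normalize(q + ½dt·q⊗(0,ω)) = (0.6854, -0.0184, 0.0099, 0.7278)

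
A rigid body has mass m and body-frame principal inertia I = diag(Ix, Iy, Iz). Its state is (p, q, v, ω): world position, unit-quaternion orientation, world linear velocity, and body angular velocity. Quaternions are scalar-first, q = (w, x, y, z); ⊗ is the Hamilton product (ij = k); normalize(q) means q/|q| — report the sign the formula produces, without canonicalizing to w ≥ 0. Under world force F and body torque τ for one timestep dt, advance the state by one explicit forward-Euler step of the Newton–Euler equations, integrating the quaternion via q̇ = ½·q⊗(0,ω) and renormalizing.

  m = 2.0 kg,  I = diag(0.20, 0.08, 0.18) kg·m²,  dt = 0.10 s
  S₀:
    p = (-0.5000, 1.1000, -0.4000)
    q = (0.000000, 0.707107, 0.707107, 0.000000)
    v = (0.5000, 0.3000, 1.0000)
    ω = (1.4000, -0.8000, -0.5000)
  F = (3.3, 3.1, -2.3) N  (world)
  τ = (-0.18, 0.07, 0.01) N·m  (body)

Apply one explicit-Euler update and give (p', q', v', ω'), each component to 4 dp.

p' = (-0.4500, 1.1300, -0.3000)
q' = (-0.0211, 0.6870, 0.7222, -0.0775)
v' = (0.6650, 0.4550, 0.8850)
ω' = (1.2900, -0.6950, -0.5691)

a = F/m = (1.6500, 1.5500, -1.1500)
new position p' = (-0.4500, 1.1300, -0.3000)
v + (F/m)dt = (0.6650, 0.4550, 0.8850)
ω×(Iω) gyroscopic = (0.0400, -0.0140, 0.1344)
(τ − ω×Iω)/I = (-1.1000, 1.0500, -0.6911)
ω + α·dt = (1.2900, -0.6950, -0.5691)
q⊗(0,ω) = (-0.4242642, -0.3535535, 0.3535535, -1.5556354)
q + ½dt·q⊗(0,ω), renormalized = (-0.0211, 0.6870, 0.7222, -0.0775)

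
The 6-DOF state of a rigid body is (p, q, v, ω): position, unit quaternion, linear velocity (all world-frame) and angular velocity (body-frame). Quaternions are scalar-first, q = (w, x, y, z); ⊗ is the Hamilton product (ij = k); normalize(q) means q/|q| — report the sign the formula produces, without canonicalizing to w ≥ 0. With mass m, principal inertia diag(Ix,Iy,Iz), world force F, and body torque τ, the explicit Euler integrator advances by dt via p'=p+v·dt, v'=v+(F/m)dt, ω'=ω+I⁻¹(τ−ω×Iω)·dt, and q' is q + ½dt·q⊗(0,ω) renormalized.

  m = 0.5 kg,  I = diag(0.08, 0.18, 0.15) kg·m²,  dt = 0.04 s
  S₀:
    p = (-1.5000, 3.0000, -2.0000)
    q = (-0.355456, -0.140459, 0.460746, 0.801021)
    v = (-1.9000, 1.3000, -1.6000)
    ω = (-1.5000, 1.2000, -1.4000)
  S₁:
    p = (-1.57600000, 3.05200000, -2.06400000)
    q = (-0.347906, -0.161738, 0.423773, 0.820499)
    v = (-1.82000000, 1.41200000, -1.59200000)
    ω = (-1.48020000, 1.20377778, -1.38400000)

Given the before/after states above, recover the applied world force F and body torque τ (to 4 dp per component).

F = (1.0000, 1.4000, 0.1000)
τ = (0.0900, -0.1300, -0.1200)

Δω = ω₁−ω₀ = (0.01980000, 0.00377778, 0.01600000)
gyro term ω₀×Iω₀ = (0.0504, -0.1470, -0.1800)
τ = I·(Δω/dt) + ω₀×(Iω₀) = (0.0900, -0.1300, -0.1200)
v₁ − v₀ = (0.08000000, 0.11200000, 0.00800000)
applied force F = (1.0000, 1.4000, 0.1000)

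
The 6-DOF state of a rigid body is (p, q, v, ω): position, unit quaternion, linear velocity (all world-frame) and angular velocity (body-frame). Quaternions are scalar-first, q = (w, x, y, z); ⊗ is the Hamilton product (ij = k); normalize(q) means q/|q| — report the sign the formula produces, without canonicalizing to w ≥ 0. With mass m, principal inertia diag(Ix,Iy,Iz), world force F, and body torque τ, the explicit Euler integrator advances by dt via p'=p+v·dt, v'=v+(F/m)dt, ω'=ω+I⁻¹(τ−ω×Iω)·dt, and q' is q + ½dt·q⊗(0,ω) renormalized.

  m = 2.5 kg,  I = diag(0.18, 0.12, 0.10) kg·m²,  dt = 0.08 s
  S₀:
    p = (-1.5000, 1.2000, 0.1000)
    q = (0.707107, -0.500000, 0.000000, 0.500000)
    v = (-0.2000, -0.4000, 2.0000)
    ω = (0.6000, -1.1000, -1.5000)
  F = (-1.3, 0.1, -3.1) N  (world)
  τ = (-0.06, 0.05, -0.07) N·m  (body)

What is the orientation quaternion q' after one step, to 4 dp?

Hamilton product q⊗(0,ω) = (1.0500000, 0.9742642, -1.2278177, -0.5106605)
updated quaternion q' = (0.7468, -0.4596, -0.0490, 0.4781)

q' = (0.7468, -0.4596, -0.0490, 0.4781)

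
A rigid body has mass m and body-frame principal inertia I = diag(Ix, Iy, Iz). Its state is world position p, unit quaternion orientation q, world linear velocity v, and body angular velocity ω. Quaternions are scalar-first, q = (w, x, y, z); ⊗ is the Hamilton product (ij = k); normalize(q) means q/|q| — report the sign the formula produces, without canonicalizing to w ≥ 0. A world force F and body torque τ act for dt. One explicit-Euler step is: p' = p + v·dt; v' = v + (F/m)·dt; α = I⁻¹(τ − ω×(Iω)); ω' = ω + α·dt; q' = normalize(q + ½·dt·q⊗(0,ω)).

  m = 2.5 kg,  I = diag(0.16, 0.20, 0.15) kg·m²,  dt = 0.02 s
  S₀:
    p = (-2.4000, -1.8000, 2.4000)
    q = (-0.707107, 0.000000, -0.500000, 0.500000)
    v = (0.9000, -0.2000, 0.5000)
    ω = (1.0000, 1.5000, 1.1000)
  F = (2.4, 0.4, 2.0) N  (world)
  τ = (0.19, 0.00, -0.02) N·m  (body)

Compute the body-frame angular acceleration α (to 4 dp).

α = (1.7031, -0.0550, -0.5333)

precession coupling ω×(Iω) = (-0.0825, 0.0110, 0.0600)
angular accel α = (1.7031, -0.0550, -0.5333)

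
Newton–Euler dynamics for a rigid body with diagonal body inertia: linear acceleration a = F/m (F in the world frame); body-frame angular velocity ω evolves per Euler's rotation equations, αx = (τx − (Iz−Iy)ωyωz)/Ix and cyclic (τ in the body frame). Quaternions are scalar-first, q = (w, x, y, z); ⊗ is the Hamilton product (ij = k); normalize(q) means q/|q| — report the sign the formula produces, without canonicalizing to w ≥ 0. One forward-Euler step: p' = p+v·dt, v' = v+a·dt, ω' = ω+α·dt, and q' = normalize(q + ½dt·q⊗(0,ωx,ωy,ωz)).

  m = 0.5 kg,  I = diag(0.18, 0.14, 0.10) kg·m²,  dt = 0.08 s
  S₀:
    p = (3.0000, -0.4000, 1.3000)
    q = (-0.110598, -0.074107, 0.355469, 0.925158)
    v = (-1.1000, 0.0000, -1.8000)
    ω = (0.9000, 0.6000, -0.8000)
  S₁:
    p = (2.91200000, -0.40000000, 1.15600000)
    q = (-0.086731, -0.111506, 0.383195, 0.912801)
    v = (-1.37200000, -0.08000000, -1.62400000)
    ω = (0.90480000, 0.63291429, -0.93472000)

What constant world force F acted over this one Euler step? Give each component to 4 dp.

Δv = v₁−v₀ = (-0.27200000, -0.08000000, 0.17600000)
applied force F = (-1.7000, -0.5000, 1.1000)

F = (-1.7000, -0.5000, 1.1000)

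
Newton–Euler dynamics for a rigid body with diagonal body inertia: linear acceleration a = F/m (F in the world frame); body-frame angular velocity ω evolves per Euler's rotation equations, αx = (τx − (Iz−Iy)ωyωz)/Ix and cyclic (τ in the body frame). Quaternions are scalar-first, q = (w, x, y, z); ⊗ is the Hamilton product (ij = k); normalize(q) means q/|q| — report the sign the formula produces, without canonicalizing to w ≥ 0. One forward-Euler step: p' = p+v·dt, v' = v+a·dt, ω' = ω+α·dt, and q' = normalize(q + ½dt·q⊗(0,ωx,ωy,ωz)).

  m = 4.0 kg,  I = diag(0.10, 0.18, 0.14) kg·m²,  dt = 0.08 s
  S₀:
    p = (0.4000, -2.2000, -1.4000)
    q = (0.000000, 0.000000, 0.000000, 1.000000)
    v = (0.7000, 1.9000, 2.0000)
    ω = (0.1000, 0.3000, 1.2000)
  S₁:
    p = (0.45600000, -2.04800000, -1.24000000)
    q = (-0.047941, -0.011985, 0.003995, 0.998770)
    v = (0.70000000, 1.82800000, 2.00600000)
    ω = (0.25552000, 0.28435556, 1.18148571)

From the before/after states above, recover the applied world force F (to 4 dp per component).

F = (0.0000, -3.6000, 0.3000)

velocity change Δv = (0.00000000, -0.07200000, 0.00600000)
applied force F = (0.0000, -3.6000, 0.3000)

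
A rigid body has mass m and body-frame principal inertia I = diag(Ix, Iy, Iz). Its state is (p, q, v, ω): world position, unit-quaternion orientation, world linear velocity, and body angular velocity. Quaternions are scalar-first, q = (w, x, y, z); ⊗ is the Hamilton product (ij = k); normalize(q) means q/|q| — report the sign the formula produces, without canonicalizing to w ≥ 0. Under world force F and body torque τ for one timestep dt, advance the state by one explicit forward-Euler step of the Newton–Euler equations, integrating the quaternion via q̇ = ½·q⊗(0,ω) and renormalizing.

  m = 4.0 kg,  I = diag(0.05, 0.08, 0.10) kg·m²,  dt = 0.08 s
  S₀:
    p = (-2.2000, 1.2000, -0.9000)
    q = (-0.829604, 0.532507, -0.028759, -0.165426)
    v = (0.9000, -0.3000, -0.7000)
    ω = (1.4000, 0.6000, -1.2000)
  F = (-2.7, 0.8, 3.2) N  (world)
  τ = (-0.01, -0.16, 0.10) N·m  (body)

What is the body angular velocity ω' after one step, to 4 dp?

ω' = (1.4070, 0.3560, -1.1402)

ω×(Iω) gyroscopic = (-0.0144, 0.0840, 0.0252)
(τ − ω×Iω)/I = (0.0880, -3.0500, 0.7480)
ω' = ω + α·dt = (1.4070, 0.3560, -1.1402)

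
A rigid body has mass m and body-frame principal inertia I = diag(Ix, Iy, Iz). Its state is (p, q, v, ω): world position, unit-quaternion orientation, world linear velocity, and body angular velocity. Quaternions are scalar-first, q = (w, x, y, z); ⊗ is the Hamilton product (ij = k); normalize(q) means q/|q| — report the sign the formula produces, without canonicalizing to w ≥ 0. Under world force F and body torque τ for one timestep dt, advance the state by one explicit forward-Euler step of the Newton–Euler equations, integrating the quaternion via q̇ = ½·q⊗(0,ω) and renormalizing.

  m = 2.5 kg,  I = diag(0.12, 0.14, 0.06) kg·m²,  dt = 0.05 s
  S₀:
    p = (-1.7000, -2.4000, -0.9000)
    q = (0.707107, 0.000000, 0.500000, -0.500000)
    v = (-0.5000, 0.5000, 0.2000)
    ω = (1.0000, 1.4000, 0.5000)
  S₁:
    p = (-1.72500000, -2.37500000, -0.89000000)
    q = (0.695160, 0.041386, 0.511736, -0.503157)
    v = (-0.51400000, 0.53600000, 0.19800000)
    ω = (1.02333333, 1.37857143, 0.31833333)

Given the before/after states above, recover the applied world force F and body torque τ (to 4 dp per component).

F = (-0.7000, 1.8000, -0.1000)
τ = (0.0000, -0.0300, -0.1900)

Δω = ω₁−ω₀ = (0.02333333, -0.02142857, -0.18166667)
gyro term ω₀×Iω₀ = (-0.0560, 0.0300, 0.0280)
I·α + gyro = (0.0000, -0.0300, -0.1900)
v₁ − v₀ = (-0.01400000, 0.03600000, -0.00200000)
m·(v₁−v₀)/dt = (-0.7000, 1.8000, -0.1000)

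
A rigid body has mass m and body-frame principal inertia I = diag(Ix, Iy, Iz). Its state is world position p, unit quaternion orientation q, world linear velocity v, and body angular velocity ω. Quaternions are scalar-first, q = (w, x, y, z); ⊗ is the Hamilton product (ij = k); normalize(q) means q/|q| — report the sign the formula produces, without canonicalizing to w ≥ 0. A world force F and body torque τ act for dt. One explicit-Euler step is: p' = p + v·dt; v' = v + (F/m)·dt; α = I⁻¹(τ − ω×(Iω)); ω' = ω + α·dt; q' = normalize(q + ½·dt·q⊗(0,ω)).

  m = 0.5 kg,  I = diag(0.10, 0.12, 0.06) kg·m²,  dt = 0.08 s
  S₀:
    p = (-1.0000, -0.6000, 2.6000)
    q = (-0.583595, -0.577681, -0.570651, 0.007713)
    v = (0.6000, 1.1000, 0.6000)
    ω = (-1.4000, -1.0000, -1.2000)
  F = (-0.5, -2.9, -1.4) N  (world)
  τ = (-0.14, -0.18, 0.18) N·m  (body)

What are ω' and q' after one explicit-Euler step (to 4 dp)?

precession coupling ω×(Iω) = (-0.0720, 0.0672, 0.0280)
(τ − ω×Iω)/I = (-0.6800, -2.0600, 2.5333)
ω' = ω + α·dt = (-1.4544, -1.1648, -0.9973)
q⊗(0,ω) = (-1.3701488, 1.5095272, -0.1204204, 0.4790836)
q + ½dt·q⊗(0,ω), renormalized = (-0.6362, -0.5155, -0.5735, 0.0268)

ω' = (-1.4544, -1.1648, -0.9973)
q' = (-0.6362, -0.5155, -0.5735, 0.0268)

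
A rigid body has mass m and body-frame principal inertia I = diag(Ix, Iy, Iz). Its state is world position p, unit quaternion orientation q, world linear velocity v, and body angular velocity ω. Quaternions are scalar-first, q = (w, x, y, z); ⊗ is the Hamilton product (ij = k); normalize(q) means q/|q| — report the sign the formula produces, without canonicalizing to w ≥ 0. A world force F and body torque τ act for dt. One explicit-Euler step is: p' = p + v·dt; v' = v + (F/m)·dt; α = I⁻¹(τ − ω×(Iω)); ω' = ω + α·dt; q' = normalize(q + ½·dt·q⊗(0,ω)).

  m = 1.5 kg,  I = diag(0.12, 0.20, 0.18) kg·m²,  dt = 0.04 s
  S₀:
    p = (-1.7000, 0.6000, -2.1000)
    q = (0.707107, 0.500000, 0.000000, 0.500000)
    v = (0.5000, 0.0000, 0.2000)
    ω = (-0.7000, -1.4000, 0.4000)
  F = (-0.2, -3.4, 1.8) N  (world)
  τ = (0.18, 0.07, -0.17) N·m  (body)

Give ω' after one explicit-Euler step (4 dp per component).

precession coupling ω×(Iω) = (0.0112, 0.0168, 0.0784)
α = I⁻¹(τ − ω×Iω) = (1.4067, 0.2660, -1.3800)
ω + α·dt = (-0.6437, -1.3894, 0.3448)

ω' = (-0.6437, -1.3894, 0.3448)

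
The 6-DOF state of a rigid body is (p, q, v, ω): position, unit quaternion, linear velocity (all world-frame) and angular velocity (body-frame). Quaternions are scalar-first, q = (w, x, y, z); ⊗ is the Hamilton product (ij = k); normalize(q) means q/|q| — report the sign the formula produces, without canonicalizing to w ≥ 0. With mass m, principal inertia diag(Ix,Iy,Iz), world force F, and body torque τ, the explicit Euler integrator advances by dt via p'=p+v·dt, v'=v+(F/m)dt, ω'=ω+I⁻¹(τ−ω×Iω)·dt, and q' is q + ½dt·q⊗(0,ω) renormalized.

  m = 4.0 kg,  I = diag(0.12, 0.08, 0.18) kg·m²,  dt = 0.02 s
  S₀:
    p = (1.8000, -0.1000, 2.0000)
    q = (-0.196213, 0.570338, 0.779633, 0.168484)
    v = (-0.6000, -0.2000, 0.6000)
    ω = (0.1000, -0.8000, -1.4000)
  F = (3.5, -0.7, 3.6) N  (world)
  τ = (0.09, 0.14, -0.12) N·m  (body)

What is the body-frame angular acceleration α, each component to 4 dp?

precession coupling ω×(Iω) = (0.1120, 0.0084, 0.0032)
α = I⁻¹(τ − ω×Iω) = (-0.1833, 1.6450, -0.6844)

α = (-0.1833, 1.6450, -0.6844)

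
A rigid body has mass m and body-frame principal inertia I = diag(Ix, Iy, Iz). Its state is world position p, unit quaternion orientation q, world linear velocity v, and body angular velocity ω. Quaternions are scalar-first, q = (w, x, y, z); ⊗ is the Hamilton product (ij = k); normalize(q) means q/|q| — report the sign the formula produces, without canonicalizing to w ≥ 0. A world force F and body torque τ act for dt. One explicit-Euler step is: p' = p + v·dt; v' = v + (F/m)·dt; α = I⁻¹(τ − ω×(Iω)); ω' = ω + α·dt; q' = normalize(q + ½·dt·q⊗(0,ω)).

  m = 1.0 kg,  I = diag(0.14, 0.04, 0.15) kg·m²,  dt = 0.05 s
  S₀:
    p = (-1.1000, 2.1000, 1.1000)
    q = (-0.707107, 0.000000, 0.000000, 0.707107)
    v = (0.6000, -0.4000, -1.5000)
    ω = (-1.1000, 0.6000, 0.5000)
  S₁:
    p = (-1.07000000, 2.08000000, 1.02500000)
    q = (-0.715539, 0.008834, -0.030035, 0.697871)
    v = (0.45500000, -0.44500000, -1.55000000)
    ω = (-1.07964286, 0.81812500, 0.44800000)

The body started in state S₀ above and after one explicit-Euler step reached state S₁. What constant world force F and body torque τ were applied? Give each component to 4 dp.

F = (-2.9000, -0.9000, -1.0000)
τ = (0.0900, 0.1800, -0.0900)

Δv = v₁−v₀ = (-0.14500000, -0.04500000, -0.05000000)
F = m·Δv/dt = (-2.9000, -0.9000, -1.0000)
ω₁ − ω₀ = (0.02035714, 0.21812500, -0.05200000)
gyro term ω₀×Iω₀ = (0.0330, 0.0055, 0.0660)
τ = I·(Δω/dt) + ω₀×(Iω₀) = (0.0900, 0.1800, -0.0900)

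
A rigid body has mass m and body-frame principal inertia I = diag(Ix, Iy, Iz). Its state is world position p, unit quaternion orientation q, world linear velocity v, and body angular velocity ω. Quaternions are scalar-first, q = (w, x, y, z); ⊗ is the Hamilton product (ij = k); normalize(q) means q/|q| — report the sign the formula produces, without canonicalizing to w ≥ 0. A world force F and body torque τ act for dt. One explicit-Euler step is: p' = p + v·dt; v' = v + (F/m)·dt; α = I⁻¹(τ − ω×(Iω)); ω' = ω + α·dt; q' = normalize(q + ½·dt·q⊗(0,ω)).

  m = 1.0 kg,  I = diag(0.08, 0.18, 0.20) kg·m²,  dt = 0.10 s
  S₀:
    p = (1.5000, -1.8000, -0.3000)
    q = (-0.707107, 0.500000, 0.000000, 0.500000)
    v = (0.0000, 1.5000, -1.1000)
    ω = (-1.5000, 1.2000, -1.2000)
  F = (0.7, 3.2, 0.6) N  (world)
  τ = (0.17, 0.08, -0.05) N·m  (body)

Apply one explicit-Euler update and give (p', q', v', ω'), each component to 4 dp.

p' = (1.5000, -1.6500, -0.4100)
q' = (-0.6355, 0.5197, -0.0496, 0.5688)
v' = (0.0700, 1.8200, -1.0400)
ω' = (-1.2515, 1.3644, -1.1350)

ω×(Iω) gyroscopic = (-0.0288, -0.2160, -0.1800)
angular accel α = (2.4850, 1.6444, 0.6500)
ω' = ω + α·dt = (-1.2515, 1.3644, -1.1350)
q⊗(0,ω) = (1.3500000, 0.4606605, -0.9985284, 1.4485284)
q + ½dt·q⊗(0,ω), renormalized = (-0.6355, 0.5197, -0.0496, 0.5688)
linear accel F/m = (0.7000, 3.2000, 0.6000)
p' = p + v·dt = (1.5000, -1.6500, -0.4100)
new velocity v' = (0.0700, 1.8200, -1.0400)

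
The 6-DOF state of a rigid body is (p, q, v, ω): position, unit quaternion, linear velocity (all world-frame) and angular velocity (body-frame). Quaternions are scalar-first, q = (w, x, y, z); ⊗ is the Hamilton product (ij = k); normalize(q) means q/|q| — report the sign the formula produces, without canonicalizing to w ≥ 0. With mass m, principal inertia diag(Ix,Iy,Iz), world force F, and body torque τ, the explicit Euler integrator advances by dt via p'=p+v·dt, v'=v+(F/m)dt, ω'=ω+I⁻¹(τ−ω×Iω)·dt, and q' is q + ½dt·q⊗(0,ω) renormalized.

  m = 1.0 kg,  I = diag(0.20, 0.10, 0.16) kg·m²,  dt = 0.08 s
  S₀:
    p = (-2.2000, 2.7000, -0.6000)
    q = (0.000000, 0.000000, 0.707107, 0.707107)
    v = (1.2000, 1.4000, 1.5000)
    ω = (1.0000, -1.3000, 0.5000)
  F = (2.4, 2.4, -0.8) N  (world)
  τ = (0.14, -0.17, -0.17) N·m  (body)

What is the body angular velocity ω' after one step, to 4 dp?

ω×(Iω) gyroscopic = (-0.0390, 0.0200, 0.1300)
angular accel α = (0.8950, -1.9000, -1.8750)
ω + α·dt = (1.0716, -1.4520, 0.3500)

ω' = (1.0716, -1.4520, 0.3500)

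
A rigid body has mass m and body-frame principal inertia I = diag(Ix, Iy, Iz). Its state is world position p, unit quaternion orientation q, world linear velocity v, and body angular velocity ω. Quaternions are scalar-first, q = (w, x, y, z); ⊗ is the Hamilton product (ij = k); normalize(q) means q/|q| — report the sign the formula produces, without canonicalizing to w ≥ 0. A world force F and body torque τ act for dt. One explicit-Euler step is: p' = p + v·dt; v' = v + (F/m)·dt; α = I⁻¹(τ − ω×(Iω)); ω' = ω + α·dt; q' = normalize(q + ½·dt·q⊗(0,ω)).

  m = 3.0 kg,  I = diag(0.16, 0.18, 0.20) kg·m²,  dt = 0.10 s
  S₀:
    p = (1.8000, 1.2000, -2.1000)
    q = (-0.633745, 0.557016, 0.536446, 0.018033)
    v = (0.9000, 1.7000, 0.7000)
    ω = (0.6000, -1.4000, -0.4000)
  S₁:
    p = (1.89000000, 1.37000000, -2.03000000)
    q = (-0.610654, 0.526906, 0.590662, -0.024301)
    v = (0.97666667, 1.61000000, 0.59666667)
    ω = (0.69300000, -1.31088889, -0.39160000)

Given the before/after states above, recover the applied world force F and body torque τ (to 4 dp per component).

Δω = ω₁−ω₀ = (0.09300000, 0.08911111, 0.00840000)
precession coupling = (0.0112, 0.0096, -0.0168)
I·α + gyro = (0.1600, 0.1700, 0.0000)
Δv = v₁−v₀ = (0.07666667, -0.09000000, -0.10333333)
applied force F = (2.3000, -2.7000, -3.1000)

F = (2.3000, -2.7000, -3.1000)
τ = (0.1600, 0.1700, 0.0000)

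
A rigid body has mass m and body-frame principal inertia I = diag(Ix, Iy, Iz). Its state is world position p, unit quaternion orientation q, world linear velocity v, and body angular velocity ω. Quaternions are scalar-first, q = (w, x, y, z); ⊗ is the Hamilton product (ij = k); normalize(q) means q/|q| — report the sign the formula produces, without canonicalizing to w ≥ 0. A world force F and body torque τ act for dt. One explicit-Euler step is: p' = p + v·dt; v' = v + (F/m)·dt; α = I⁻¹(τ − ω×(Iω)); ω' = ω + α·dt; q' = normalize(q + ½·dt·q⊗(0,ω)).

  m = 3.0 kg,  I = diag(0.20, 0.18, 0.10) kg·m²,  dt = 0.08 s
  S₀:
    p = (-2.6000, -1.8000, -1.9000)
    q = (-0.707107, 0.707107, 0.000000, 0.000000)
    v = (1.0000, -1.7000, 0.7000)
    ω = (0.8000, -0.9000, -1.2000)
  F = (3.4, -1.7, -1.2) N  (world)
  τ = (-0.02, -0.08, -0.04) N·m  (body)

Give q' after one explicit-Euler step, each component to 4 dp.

Hamilton product q⊗(0,ω) = (-0.5656856, -0.5656856, 1.4849247, 0.2121321)
updated quaternion q' = (-0.7281, 0.6829, 0.0593, 0.0085)

q' = (-0.7281, 0.6829, 0.0593, 0.0085)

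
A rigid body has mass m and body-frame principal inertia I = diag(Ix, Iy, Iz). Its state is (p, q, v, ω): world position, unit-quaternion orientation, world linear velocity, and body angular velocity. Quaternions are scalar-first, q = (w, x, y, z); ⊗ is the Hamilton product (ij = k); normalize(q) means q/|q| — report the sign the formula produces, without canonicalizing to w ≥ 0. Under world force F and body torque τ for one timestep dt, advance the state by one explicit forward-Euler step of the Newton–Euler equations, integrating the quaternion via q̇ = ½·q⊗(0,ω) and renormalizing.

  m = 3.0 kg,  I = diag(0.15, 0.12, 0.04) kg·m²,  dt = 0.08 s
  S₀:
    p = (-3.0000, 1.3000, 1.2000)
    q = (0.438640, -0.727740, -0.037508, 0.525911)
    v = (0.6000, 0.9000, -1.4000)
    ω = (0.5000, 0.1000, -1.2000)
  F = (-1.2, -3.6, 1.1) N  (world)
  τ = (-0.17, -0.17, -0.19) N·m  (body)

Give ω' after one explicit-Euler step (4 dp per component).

ω' = (0.4042, 0.0307, -1.5770)

gyro term ω×Iω = (0.0096, -0.0660, -0.0015)
α = I⁻¹(τ − ω×Iω) = (-1.1973, -0.8667, -4.7125)
new body rate ω' = (0.4042, 0.0307, -1.5770)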